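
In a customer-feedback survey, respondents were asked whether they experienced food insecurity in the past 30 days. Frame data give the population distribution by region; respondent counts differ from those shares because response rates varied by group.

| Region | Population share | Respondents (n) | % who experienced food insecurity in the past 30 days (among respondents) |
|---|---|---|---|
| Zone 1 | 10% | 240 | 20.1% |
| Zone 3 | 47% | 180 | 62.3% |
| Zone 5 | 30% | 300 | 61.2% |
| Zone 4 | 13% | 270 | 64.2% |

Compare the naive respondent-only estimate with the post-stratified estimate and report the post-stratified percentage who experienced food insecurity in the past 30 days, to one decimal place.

Unadjusted (pooled respondent) estimate weights by respondent counts:
  (240/990)×20.1 + (180/990)×62.3 + (300/990)×61.2 + (270/990)×64.2 = 52.2545%
Post-stratifying to population shares instead:
  0.1×20.1 + 0.47×62.3 + 0.3×61.2 + 0.13×64.2 = 57.997%

58.0%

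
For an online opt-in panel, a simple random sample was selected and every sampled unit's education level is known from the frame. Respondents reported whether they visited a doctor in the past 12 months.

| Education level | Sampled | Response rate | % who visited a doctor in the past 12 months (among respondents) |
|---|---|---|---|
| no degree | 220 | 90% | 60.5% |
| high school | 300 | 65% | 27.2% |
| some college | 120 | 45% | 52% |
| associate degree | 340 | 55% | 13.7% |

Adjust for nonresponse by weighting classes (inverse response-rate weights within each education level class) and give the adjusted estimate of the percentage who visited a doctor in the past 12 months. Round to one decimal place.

Inverse-response-rate weighting restores each class to its sampled count, so class totals weight by n_sampled:
  no degree: 220 × 60.5 = 13,310
  high school: 300 × 27.2 = 8160
  some college: 120 × 52 = 6240
  associate degree: 340 × 13.7 = 4658
Adjusted estimate = 32,368 / 980 = 33.0286 → 33.0%.

33.0%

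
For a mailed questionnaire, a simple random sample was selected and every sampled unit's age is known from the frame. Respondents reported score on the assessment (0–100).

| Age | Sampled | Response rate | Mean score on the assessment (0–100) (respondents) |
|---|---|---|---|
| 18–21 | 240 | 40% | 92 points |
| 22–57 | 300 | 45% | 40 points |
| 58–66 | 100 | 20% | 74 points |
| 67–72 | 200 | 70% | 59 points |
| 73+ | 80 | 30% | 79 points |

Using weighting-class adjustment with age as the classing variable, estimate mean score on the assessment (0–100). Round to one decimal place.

64.8

Each respondent's weight = sampled/responded in their class; summing within a class gives n_sampled, so:
  18–21: 240 × 92 = 22,080
  22–57: 300 × 40 = 12,000
  58–66: 100 × 74 = 7400
  67–72: 200 × 59 = 11,800
  73+: 80 × 79 = 6320
Adjusted estimate = 59,600 / 920 = 64.7826 → 64.8.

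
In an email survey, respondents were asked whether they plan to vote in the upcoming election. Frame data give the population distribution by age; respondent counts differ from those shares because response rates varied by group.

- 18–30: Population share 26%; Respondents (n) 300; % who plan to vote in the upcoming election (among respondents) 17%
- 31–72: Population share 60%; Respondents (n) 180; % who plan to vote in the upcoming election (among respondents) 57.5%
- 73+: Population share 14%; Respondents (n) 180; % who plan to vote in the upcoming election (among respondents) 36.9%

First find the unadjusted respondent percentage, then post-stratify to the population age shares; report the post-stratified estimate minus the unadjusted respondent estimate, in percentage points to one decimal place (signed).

Naive respondent-only estimate (weights = respondent counts):
  (300/660)×17 + (180/660)×57.5 + (180/660)×36.9 = 33.4727%
Post-stratifying to population shares instead:
  0.26×17 + 0.6×57.5 + 0.14×36.9 = 44.086%
Difference = 44.086 − 33.4727 = 10.6133 pp.

+10.6 percentage points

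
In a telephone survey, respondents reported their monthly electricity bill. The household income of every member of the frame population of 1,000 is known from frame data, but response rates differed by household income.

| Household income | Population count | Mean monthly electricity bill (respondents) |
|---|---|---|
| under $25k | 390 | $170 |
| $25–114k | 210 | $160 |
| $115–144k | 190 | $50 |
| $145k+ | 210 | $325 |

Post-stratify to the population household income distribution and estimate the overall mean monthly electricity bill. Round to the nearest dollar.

$178

Reweight to the known household income distribution:
  under $25k: (390/1,000) × 170 = 66.3
  $25–114k: (210/1,000) × 160 = 33.6
  $115–144k: (190/1,000) × 50 = 9.5
  $145k+: (210/1,000) × 325 = 68.25
Post-stratified estimate = 177.65 → $178.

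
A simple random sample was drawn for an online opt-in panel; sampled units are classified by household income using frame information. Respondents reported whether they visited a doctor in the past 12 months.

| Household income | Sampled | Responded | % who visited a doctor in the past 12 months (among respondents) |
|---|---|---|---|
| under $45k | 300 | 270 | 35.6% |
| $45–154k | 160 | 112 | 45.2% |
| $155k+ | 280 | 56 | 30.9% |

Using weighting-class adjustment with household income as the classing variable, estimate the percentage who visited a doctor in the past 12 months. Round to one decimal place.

Class response rates: under $45k 270/300 = 90%, $45–154k 112/160 = 70%, $155k+ 56/280 = 20%.
Inverse-response-rate weighting restores each class to its sampled count, so class totals weight by n_sampled:
  under $45k: 300 × 35.6 = 10,680
  $45–154k: 160 × 45.2 = 7232
  $155k+: 280 × 30.9 = 8652
Adjusted estimate = 26,564 / 740 = 35.8973 → 35.9%.

35.9%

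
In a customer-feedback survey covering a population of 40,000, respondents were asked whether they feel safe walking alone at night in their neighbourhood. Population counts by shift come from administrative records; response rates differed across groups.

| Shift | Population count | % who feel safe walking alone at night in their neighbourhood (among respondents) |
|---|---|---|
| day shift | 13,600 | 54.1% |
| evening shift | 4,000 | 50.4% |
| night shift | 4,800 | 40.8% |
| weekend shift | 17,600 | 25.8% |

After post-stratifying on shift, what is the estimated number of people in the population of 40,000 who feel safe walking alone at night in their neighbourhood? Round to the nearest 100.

15,900

Each cell contributes its population count × the respondent rate:
  day shift: 13,600 × 54.1% = 7357.6
  evening shift: 4,000 × 50.4% = 2016
  night shift: 4,800 × 40.8% = 1958.4
  weekend shift: 17,600 × 25.8% = 4540.8
Estimated total = 15872.8 → 15,900.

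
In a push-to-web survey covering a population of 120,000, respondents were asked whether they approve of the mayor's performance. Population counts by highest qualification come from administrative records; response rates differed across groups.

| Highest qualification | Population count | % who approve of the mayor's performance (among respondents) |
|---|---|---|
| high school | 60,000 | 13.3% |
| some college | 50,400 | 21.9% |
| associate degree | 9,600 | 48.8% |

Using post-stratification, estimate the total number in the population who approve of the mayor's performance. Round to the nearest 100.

Apply each group's respondent rate to its population count:
  high school: 60,000 × 13.3% = 7980
  some college: 50,400 × 21.9% = 11037.6
  associate degree: 9,600 × 48.8% = 4684.8
Estimated total = 23702.4 → 23,700.

23,700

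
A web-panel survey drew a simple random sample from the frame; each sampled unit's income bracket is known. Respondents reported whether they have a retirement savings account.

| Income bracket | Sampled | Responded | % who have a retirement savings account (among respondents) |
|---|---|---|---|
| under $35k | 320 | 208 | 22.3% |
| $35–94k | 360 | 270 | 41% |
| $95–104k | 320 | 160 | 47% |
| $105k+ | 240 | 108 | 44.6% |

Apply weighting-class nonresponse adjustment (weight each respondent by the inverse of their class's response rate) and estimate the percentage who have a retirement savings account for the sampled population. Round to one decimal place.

Response rates by class: under $35k 208/320 = 65%, $35–94k 270/360 = 75%, $95–104k 160/320 = 50%, $105k+ 108/240 = 45%.
With weight = n_sampled/n_responded per class, the weighted class total is n_sampled:
  under $35k: 320 × 22.3 = 7136
  $35–94k: 360 × 41 = 14,760
  $95–104k: 320 × 47 = 15,040
  $105k+: 240 × 44.6 = 10,704
Adjusted estimate = 47,640 / 1,240 = 38.4194 → 38.4%.

38.4%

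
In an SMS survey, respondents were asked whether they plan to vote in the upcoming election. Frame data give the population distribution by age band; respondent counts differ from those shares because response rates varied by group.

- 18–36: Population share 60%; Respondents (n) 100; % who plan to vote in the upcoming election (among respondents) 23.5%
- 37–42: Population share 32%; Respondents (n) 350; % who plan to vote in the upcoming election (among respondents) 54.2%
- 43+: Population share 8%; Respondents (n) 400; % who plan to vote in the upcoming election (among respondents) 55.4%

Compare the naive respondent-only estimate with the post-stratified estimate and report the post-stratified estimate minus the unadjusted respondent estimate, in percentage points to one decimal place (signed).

-15.3 percentage points

Unadjusted (pooled respondent) estimate weights by respondent counts:
  (100/850)×23.5 + (350/850)×54.2 + (400/850)×55.4 = 51.1529%
Reweighting by population age band shares:
  0.6×23.5 + 0.32×54.2 + 0.08×55.4 = 35.876%
Difference = 35.876 − 51.1529 = -15.2769 pp.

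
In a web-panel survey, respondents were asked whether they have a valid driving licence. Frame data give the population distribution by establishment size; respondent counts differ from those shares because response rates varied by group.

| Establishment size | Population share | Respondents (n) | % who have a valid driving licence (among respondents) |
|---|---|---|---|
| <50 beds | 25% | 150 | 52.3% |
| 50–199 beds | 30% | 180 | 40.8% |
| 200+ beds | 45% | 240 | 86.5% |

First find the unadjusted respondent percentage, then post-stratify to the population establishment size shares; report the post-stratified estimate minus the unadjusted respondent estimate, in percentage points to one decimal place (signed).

Without adjustment, the pooled respondent share is:
  (150/570)×52.3 + (180/570)×40.8 + (240/570)×86.5 = 63.0684%
Post-stratified estimate weights by population shares:
  0.25×52.3 + 0.3×40.8 + 0.45×86.5 = 64.24%
Difference = 64.24 − 63.0684 = 1.1716 pp.

+1.2 percentage points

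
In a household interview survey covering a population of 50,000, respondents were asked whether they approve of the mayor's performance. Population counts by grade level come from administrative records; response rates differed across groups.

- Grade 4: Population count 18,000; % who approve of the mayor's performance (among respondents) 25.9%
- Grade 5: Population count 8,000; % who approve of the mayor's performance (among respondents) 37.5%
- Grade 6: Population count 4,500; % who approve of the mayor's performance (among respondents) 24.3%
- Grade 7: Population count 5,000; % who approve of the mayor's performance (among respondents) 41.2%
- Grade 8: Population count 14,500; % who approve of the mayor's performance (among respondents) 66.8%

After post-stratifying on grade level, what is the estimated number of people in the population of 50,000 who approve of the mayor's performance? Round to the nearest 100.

20,500

Apply each group's respondent rate to its population count:
  Grade 4: 18,000 × 25.9% = 4662
  Grade 5: 8,000 × 37.5% = 3000
  Grade 6: 4,500 × 24.3% = 1093.5
  Grade 7: 5,000 × 41.2% = 2060
  Grade 8: 14,500 × 66.8% = 9686
Estimated total = 20501.5 → 20,500.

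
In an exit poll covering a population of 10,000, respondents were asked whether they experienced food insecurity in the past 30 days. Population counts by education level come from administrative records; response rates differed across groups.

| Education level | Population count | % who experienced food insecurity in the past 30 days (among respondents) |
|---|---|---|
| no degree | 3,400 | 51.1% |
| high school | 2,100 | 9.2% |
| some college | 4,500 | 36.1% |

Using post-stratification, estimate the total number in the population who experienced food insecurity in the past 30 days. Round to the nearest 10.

Each cell contributes its population count × the respondent rate:
  no degree: 3,400 × 51.1% = 1737.4
  high school: 2,100 × 9.2% = 193.2
  some college: 4,500 × 36.1% = 1624.5
Estimated total = 3555.1 → 3,560.

3,560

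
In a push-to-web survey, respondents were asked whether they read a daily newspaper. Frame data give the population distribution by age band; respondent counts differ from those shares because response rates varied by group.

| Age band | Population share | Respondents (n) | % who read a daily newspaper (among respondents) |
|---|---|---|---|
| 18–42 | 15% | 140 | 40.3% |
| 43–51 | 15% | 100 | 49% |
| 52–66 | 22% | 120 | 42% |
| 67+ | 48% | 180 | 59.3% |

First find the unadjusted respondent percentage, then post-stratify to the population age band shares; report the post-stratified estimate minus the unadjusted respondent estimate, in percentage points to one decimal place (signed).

Unadjusted (pooled respondent) estimate weights by respondent counts:
  (140/540)×40.3 + (100/540)×49 + (120/540)×42 + (180/540)×59.3 = 48.6222%
Post-stratifying to population shares instead:
  0.15×40.3 + 0.15×49 + 0.22×42 + 0.48×59.3 = 51.099%
Difference = 51.099 − 48.6222 = 2.4768 pp.

+2.5 percentage points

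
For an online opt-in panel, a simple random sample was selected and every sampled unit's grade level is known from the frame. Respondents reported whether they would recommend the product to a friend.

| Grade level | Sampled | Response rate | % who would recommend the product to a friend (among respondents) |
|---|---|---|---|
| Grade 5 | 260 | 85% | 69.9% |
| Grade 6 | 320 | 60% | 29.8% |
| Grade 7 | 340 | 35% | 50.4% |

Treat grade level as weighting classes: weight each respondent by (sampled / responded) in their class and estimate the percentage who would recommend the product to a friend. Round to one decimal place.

Inverse-response-rate weighting restores each class to its sampled count, so class totals weight by n_sampled:
  Grade 5: 260 × 69.9 = 18,174
  Grade 6: 320 × 29.8 = 9536
  Grade 7: 340 × 50.4 = 17,136
Adjusted estimate = 44,846 / 920 = 48.7457 → 48.7%.

48.7%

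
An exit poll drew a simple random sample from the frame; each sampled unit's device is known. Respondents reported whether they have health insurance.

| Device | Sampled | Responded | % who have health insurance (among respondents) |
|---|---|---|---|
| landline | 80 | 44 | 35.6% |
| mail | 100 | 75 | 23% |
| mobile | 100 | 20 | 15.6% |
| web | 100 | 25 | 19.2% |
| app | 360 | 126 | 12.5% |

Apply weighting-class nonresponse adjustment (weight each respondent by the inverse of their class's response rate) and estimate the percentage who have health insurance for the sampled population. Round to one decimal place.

Response rates by class: landline 44/80 = 55%, mail 75/100 = 75%, mobile 20/100 = 20%, web 25/100 = 25%, app 126/360 = 35%.
Weighting each respondent by the inverse class response rate inflates each class back to its sampled size, so the class weight is n_sampled:
  landline: 80 × 35.6 = 2848
  mail: 100 × 23 = 2300
  mobile: 100 × 15.6 = 1560
  web: 100 × 19.2 = 1920
  app: 360 × 12.5 = 4500
Adjusted estimate = 13,128 / 740 = 17.7405 → 17.7%.

17.7%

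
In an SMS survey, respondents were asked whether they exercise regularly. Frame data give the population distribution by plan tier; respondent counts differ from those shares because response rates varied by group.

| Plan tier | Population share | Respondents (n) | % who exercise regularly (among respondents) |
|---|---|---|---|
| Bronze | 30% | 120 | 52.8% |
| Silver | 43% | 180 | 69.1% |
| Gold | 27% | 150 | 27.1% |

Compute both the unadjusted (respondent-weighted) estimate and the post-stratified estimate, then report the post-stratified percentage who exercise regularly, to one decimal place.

52.9%

Unadjusted (pooled respondent) estimate weights by respondent counts:
  (120/450)×52.8 + (180/450)×69.1 + (150/450)×27.1 = 50.7533%
Post-stratifying to population shares instead:
  0.3×52.8 + 0.43×69.1 + 0.27×27.1 = 52.87%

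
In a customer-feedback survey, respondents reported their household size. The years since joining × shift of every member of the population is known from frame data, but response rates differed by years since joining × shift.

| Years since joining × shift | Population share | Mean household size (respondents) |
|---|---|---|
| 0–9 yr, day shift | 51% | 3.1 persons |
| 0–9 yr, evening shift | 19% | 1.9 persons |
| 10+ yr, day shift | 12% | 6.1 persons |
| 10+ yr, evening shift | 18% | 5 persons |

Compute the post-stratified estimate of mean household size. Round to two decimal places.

Each cell contributes population-share × respondent value:
  0–9 yr, day shift: 0.51 × 3.1 = 1.581
  0–9 yr, evening shift: 0.19 × 1.9 = 0.361
  10+ yr, day shift: 0.12 × 6.1 = 0.732
  10+ yr, evening shift: 0.18 × 5 = 0.9
Post-stratified estimate = 3.574 → 3.57.

3.57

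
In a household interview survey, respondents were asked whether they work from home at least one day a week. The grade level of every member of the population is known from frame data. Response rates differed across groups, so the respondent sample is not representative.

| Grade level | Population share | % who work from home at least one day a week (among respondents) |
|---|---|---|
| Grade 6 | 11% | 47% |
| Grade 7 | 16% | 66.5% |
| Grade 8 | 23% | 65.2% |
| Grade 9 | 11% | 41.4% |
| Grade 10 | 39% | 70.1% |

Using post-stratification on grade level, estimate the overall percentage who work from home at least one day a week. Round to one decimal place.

Reweight to the known grade level distribution:
  Grade 6: 0.11 × 47 = 5.17
  Grade 7: 0.16 × 66.5 = 10.64
  Grade 8: 0.23 × 65.2 = 14.996
  Grade 9: 0.11 × 41.4 = 4.554
  Grade 10: 0.39 × 70.1 = 27.339
Post-stratified estimate = 62.699 → 62.7%.

62.7%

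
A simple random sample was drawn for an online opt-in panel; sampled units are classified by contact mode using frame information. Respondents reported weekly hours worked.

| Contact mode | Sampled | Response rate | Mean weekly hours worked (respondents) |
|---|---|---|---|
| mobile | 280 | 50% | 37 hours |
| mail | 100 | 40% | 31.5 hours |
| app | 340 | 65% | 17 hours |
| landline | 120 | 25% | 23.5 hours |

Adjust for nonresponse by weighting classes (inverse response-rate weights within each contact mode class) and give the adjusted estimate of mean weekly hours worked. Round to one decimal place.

26.3

Weighting each respondent by the inverse class response rate inflates each class back to its sampled size, so the class weight is n_sampled:
  mobile: 280 × 37 = 10,360
  mail: 100 × 31.5 = 3150
  app: 340 × 17 = 5780
  landline: 120 × 23.5 = 2820
Adjusted estimate = 22,110 / 840 = 26.3214 → 26.3.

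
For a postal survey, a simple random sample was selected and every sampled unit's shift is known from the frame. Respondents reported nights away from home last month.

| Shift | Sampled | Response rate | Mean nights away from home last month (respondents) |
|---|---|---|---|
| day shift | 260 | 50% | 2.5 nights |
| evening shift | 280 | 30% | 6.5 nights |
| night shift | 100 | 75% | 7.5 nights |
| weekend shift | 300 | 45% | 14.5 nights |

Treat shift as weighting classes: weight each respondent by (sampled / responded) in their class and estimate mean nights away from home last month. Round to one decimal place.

Each respondent's weight = sampled/responded in their class; summing within a class gives n_sampled, so:
  day shift: 260 × 2.5 = 650
  evening shift: 280 × 6.5 = 1820
  night shift: 100 × 7.5 = 750
  weekend shift: 300 × 14.5 = 4350
Adjusted estimate = 7570 / 940 = 8.05319 → 8.1.

8.1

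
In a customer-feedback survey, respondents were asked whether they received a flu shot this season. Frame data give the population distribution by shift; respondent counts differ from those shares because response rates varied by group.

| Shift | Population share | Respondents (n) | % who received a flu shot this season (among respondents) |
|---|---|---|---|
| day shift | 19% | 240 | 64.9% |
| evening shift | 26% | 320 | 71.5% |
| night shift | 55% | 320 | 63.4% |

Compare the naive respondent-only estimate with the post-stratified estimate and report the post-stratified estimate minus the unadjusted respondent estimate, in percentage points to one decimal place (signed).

Without adjustment, the pooled respondent share is:
  (240/880)×64.9 + (320/880)×71.5 + (320/880)×63.4 = 66.7545%
Post-stratifying to population shares instead:
  0.19×64.9 + 0.26×71.5 + 0.55×63.4 = 65.791%
Difference = 65.791 − 66.7545 = -0.9635 pp.

-1.0 percentage points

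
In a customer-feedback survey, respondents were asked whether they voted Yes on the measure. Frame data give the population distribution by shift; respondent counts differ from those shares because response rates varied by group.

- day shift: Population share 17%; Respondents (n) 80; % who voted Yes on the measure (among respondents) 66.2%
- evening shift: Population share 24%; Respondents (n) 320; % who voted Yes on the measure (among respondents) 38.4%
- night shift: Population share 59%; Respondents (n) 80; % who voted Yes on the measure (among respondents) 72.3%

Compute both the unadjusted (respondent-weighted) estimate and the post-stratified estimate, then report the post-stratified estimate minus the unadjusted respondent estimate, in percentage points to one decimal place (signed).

+14.4 percentage points

Unadjusted (pooled respondent) estimate weights by respondent counts:
  (80/480)×66.2 + (320/480)×38.4 + (80/480)×72.3 = 48.6833%
Post-stratified estimate weights by population shares:
  0.17×66.2 + 0.24×38.4 + 0.59×72.3 = 63.127%
Difference = 63.127 − 48.6833 = 14.4437 pp.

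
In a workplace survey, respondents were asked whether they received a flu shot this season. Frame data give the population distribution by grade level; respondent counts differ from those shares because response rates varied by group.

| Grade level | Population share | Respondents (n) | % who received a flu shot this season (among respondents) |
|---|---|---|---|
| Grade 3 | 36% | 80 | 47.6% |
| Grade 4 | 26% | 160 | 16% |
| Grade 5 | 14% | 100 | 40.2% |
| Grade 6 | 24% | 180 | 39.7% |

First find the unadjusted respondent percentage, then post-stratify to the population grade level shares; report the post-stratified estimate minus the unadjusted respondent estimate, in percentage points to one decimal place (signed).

Without adjustment, the pooled respondent share is:
  (80/520)×47.6 + (160/520)×16 + (100/520)×40.2 + (180/520)×39.7 = 33.7192%
Post-stratified estimate weights by population shares:
  0.36×47.6 + 0.26×16 + 0.14×40.2 + 0.24×39.7 = 36.452%
Difference = 36.452 − 33.7192 = 2.7328 pp.

+2.7 percentage points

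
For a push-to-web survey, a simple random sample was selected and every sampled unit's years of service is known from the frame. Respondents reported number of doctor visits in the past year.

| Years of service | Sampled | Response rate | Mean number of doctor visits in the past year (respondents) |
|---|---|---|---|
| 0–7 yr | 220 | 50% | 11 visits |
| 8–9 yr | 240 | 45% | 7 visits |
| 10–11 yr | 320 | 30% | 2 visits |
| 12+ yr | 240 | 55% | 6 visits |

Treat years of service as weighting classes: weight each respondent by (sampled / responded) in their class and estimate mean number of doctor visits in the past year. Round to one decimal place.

Inverse-response-rate weighting restores each class to its sampled count, so class totals weight by n_sampled:
  0–7 yr: 220 × 11 = 2420
  8–9 yr: 240 × 7 = 1680
  10–11 yr: 320 × 2 = 640
  12+ yr: 240 × 6 = 1440
Adjusted estimate = 6180 / 1,020 = 6.05882 → 6.1.

6.1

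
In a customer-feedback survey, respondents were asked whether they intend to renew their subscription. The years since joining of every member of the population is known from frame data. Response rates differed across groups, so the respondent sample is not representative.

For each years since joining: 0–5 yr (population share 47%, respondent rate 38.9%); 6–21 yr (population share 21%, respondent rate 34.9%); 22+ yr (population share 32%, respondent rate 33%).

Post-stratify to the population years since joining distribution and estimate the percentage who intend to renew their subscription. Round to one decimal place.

Post-stratification weights by population share, not respondent share:
  0–5 yr: 0.47 × 38.9 = 18.283
  6–21 yr: 0.21 × 34.9 = 7.329
  22+ yr: 0.32 × 33 = 10.56
Post-stratified estimate = 36.172 → 36.2%.

36.2%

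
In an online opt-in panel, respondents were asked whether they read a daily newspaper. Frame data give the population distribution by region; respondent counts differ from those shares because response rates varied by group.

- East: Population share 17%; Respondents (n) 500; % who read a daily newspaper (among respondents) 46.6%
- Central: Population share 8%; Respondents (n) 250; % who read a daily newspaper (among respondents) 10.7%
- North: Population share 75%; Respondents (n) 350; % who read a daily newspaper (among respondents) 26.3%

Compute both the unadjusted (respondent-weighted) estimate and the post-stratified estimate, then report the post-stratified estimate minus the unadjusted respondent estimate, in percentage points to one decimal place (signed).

-3.5 percentage points

Naive respondent-only estimate (weights = respondent counts):
  (500/1100)×46.6 + (250/1100)×10.7 + (350/1100)×26.3 = 31.9818%
Reweighting by population region shares:
  0.17×46.6 + 0.08×10.7 + 0.75×26.3 = 28.503%
Difference = 28.503 − 31.9818 = -3.4788 pp.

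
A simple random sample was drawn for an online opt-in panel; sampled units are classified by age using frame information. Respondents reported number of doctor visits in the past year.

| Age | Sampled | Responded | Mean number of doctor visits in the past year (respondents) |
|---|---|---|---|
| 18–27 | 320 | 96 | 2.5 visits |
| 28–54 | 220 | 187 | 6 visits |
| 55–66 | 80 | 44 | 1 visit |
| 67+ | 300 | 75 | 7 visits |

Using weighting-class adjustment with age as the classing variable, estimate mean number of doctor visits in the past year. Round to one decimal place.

Class response rates: 18–27 96/320 = 30%, 28–54 187/220 = 85%, 55–66 44/80 = 55%, 67+ 75/300 = 25%.
With weight = n_sampled/n_responded per class, the weighted class total is n_sampled:
  18–27: 320 × 2.5 = 800
  28–54: 220 × 6 = 1320
  55–66: 80 × 1 = 80
  67+: 300 × 7 = 2100
Adjusted estimate = 4300 / 920 = 4.67391 → 4.7.

4.7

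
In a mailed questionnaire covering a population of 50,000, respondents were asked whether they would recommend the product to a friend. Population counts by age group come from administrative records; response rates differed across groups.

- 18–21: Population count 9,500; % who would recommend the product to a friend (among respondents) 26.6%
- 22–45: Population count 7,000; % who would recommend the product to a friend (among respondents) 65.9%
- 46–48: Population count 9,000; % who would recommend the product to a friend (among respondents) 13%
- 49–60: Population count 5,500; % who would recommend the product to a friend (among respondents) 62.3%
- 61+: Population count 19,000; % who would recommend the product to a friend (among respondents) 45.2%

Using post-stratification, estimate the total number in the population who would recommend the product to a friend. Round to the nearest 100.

20,300

Apply each group's respondent rate to its population count:
  18–21: 9,500 × 26.6% = 2527
  22–45: 7,000 × 65.9% = 4613
  46–48: 9,000 × 13% = 1170
  49–60: 5,500 × 62.3% = 3426.5
  61+: 19,000 × 45.2% = 8588
Estimated total = 20324.5 → 20,300.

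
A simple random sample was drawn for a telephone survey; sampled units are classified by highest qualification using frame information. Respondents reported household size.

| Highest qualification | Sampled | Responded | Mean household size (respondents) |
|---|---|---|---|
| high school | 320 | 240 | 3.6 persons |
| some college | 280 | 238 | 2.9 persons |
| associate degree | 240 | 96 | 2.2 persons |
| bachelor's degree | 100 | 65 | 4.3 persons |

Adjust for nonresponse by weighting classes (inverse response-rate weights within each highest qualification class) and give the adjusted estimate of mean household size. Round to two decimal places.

Response rates by class: high school 240/320 = 75%, some college 238/280 = 85%, associate degree 96/240 = 40%, bachelor's degree 65/100 = 65%.
Inverse-response-rate weighting restores each class to its sampled count, so class totals weight by n_sampled:
  high school: 320 × 3.6 = 1152
  some college: 280 × 2.9 = 812
  associate degree: 240 × 2.2 = 528
  bachelor's degree: 100 × 4.3 = 430
Adjusted estimate = 2922 / 940 = 3.10851 → 3.11.

3.11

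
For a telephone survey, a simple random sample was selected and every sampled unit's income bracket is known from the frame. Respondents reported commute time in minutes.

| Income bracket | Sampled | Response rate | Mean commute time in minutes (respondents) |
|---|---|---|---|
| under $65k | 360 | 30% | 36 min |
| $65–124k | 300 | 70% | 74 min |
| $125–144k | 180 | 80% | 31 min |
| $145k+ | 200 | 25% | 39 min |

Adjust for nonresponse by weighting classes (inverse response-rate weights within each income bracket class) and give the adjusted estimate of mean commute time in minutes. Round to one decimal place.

Weighting each respondent by the inverse class response rate inflates each class back to its sampled size, so the class weight is n_sampled:
  under $65k: 360 × 36 = 12,960
  $65–124k: 300 × 74 = 22,200
  $125–144k: 180 × 31 = 5580
  $145k+: 200 × 39 = 7800
Adjusted estimate = 48,540 / 1,040 = 46.6731 → 46.7.

46.7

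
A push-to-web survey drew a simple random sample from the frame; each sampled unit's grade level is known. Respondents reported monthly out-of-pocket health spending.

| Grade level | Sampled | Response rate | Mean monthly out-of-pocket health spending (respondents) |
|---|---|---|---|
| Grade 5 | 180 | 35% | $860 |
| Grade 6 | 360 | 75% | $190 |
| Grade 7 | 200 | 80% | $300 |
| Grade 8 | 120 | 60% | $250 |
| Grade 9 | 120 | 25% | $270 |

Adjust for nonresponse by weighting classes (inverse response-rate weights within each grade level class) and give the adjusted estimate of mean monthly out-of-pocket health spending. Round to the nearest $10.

$350

Each respondent's weight = sampled/responded in their class; summing within a class gives n_sampled, so:
  Grade 5: 180 × 860 = 154,800
  Grade 6: 360 × 190 = 68,400
  Grade 7: 200 × 300 = 60,000
  Grade 8: 120 × 250 = 30,000
  Grade 9: 120 × 270 = 32,400
Adjusted estimate = 345,600 / 980 = 352.653 → $350.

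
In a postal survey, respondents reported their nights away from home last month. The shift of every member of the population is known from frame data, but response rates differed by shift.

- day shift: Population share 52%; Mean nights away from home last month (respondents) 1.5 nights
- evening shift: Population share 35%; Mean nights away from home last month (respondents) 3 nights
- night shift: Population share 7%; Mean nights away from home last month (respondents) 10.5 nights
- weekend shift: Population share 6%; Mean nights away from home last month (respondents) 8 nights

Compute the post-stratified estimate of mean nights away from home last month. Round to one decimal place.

3.0

Reweight to the known shift distribution:
  day shift: 0.52 × 1.5 = 0.78
  evening shift: 0.35 × 3 = 1.05
  night shift: 0.07 × 10.5 = 0.735
  weekend shift: 0.06 × 8 = 0.48
Post-stratified estimate = 3.045 → 3.0.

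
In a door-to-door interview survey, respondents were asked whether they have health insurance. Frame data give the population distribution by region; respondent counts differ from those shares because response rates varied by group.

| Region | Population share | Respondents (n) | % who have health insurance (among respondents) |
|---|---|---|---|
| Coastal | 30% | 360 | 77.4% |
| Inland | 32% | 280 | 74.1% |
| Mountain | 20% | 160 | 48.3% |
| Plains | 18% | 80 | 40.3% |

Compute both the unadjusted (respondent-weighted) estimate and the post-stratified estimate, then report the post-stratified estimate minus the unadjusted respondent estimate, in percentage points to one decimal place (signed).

Naive respondent-only estimate (weights = respondent counts):
  (360/880)×77.4 + (280/880)×74.1 + (160/880)×48.3 + (80/880)×40.3 = 67.6864%
Post-stratifying to population shares instead:
  0.3×77.4 + 0.32×74.1 + 0.2×48.3 + 0.18×40.3 = 63.846%
Difference = 63.846 − 67.6864 = -3.8404 pp.

-3.8 percentage points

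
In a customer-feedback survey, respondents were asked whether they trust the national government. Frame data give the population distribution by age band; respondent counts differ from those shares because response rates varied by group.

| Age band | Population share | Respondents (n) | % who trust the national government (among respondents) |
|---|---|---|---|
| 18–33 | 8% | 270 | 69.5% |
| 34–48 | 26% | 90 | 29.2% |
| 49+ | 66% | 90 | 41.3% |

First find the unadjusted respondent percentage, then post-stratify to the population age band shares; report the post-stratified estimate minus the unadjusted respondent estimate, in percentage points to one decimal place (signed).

-15.4 percentage points

Naive respondent-only estimate (weights = respondent counts):
  (270/450)×69.5 + (90/450)×29.2 + (90/450)×41.3 = 55.8%
Post-stratifying to population shares instead:
  0.08×69.5 + 0.26×29.2 + 0.66×41.3 = 40.41%
Difference = 40.41 − 55.8 = -15.39 pp.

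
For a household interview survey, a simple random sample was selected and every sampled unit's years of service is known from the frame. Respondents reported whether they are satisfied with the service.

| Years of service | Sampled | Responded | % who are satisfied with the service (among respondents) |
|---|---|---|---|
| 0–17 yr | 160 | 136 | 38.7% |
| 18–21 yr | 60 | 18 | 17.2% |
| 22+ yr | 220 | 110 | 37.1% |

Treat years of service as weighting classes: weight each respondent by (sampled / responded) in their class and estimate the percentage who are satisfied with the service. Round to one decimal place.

Response rates by class: 0–17 yr 136/160 = 85%, 18–21 yr 18/60 = 30%, 22+ yr 110/220 = 50%.
With weight = n_sampled/n_responded per class, the weighted class total is n_sampled:
  0–17 yr: 160 × 38.7 = 6192
  18–21 yr: 60 × 17.2 = 1032
  22+ yr: 220 × 37.1 = 8162
Adjusted estimate = 15,386 / 440 = 34.9682 → 35.0%.

35.0%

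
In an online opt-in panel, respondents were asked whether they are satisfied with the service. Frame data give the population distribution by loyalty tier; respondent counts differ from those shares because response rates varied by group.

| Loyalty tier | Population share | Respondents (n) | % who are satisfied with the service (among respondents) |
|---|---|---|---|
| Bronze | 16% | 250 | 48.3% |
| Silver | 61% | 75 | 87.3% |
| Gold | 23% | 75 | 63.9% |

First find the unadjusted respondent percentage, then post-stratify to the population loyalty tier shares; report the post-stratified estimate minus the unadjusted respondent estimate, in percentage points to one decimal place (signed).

+17.1 percentage points

Without adjustment, the pooled respondent share is:
  (250/400)×48.3 + (75/400)×87.3 + (75/400)×63.9 = 58.5375%
Post-stratifying to population shares instead:
  0.16×48.3 + 0.61×87.3 + 0.23×63.9 = 75.678%
Difference = 75.678 − 58.5375 = 17.1405 pp.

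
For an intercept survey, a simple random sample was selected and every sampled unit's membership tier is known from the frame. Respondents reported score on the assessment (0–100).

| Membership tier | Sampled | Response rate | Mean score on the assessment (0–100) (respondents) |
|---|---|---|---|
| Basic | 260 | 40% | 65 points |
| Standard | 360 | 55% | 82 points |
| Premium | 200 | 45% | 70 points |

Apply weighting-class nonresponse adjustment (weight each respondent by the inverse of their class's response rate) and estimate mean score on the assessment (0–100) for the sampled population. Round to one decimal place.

With weight = n_sampled/n_responded per class, the weighted class total is n_sampled:
  Basic: 260 × 65 = 16,900
  Standard: 360 × 82 = 29,520
  Premium: 200 × 70 = 14,000
Adjusted estimate = 60,420 / 820 = 73.6829 → 73.7.

73.7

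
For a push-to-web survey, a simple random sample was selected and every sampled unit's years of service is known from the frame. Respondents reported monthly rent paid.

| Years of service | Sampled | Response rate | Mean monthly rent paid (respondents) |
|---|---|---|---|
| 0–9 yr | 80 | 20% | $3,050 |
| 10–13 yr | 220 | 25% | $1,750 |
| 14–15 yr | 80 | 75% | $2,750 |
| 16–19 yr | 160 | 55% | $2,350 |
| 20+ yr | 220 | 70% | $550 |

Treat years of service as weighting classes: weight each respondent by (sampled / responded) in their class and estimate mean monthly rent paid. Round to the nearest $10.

$1,770

Inverse-response-rate weighting restores each class to its sampled count, so class totals weight by n_sampled:
  0–9 yr: 80 × 3050 = 244,000
  10–13 yr: 220 × 1750 = 385,000
  14–15 yr: 80 × 2750 = 220,000
  16–19 yr: 160 × 2350 = 376,000
  20+ yr: 220 × 550 = 121,000
Adjusted estimate = 1,346,000 / 760 = 1771.05 → $1,770.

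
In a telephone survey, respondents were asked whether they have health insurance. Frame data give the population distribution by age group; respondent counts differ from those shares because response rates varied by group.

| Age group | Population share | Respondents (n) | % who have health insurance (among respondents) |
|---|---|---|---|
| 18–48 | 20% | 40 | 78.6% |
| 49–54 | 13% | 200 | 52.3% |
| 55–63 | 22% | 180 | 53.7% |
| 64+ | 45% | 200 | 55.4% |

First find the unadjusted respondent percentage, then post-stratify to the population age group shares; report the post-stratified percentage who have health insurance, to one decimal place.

Unadjusted (pooled respondent) estimate weights by respondent counts:
  (40/620)×78.6 + (200/620)×52.3 + (180/620)×53.7 + (200/620)×55.4 = 55.4032%
Post-stratifying to population shares instead:
  0.2×78.6 + 0.13×52.3 + 0.22×53.7 + 0.45×55.4 = 59.263%

59.3%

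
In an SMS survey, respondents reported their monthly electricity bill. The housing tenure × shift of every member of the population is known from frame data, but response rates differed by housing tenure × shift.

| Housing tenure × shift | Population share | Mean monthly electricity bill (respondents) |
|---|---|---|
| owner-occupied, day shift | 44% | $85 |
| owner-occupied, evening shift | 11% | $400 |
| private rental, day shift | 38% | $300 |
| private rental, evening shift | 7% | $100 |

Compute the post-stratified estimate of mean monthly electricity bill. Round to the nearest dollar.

$202

Each cell contributes population-share × respondent value:
  owner-occupied, day shift: 0.44 × 85 = 37.4
  owner-occupied, evening shift: 0.11 × 400 = 44
  private rental, day shift: 0.38 × 300 = 114
  private rental, evening shift: 0.07 × 100 = 7
Post-stratified estimate = 202.4 → $202.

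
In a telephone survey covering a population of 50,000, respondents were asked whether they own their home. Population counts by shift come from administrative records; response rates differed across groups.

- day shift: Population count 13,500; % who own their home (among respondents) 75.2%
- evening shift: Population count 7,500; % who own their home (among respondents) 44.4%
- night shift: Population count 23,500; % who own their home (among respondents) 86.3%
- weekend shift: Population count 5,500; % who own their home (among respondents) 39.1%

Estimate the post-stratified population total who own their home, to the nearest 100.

35,900

Estimated count per cell = population count × respondent percentage:
  day shift: 13,500 × 75.2% = 10,152
  evening shift: 7,500 × 44.4% = 3330
  night shift: 23,500 × 86.3% = 20280.5
  weekend shift: 5,500 × 39.1% = 2150.5
Estimated total = 35,913 → 35,900.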